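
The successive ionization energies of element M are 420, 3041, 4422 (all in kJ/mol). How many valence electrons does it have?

1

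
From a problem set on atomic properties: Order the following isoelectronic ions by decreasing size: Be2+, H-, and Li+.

H- > Li+ > Be2+

All of these have 2 electrons, so size is governed by nuclear charge alone: the more protons, the stronger the pull on the same electron cloud, and the smaller the ion.
Nuclear charges: Be2+ (Z=4), Li+ (Z=3), H- (Z=1).
Largest to smallest: H- > Li+ > Be2+.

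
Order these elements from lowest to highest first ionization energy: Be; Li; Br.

Li < Be < Br

Li is in period 2, group 1; Be is in period 2, group 2; Br is in period 4, group 17.
First ionization energy rises across a period (greater Z_eff holds electrons more tightly) and falls down a group (valence electrons are farther from the nucleus).
Here both period and group differ, so the two effects have to be weighed against each other.
Be > Li: Be lies to the right of Li in period 2, so the across-period effect alone puts Be higher.
Br > Be: the two effects oppose for this pair; the across-period effect wins (1140 vs 900 kJ/mol).
Approximate values (kJ/mol): Li 520, Be 900, Br 1140.
So from lowest to highest: Li < Be < Br.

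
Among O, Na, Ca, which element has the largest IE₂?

The second ionization energy removes an electron from the +1 ion. For each element: O⁺ still has 5 valence electrons; Na⁺ is the bare [Ne] core; Ca⁺ still has 1 valence electron.
Breaking into a closed-shell core is much more expensive than removing a leftover valence electron — Na has the largest IE_2 here.
Valence configurations: O⁺ [He]2s²2p³, Ca⁺ [Ar]4s¹.
Tabulated IE_2 (kJ/mol): O 3388, Na 4562, Ca 1145.
Overall IE_2 order: Ca < O < Na.

Na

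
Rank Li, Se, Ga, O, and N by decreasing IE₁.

N > O > Se > Ga > Li

Across a period the outer electron is held more tightly (higher IE₁); down a group it sits in a higher shell, more shielded, and comes off more easily.
These span different periods and groups, so the two trends combine.
Ga > Li: period and group pull opposite ways; the across-period shift dominates (579 vs 520 kJ/mol).
Se > Ga: both are in period 4; the period trend gives Se the larger value.
O > Se: they share group 16; the group trend gives O the larger value.
N > O: this pair runs against the simple trend — see the exception note.
Note the exception: N has a higher first ionization energy than O, contrary to the simple trend — pairing an electron in O's 2p⁴ costs repulsion energy, so O ionizes more easily than half-filled N (2p³).
For reference (kJ/mol): Li 520, N 1402, O 1314, Ga 579, Se 941.
So from highest to lowest: N > O > Se > Ga > Li.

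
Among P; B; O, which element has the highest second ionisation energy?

IE_2 is the cost of taking one more electron from the +1 cation: P⁺ still has 4 valence electrons; B⁺ still has 2 valence electrons; O⁺ still has 5 valence electrons.
All are still removing valence electrons, so compare the +1 ions as you would atoms: IE_2 generally rises across a period (higher Z_eff) and falls down a group (larger shell), subject to the usual subshell exceptions.
Valence configurations: P⁺ [Ne]3s²3p², B⁺ [He]2s², O⁺ [He]2s²2p³.
The numbers (kJ/mol): P 1907, B 2427, O 3388.
Hence IE_2: P < B < O.

O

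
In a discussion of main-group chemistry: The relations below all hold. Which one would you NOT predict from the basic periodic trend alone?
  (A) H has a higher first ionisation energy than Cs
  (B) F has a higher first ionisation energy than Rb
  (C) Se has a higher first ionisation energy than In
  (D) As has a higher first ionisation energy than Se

(D)

The general trend: first ionisation energy increases across a period and decreases down a group.
(A) H (period 1, group 1) vs Cs (period 6, group 1): the stated order agrees with the simple trend.
(B) F (period 2, group 17) vs Rb (period 5, group 1): the stated order agrees with the simple trend.
(C) Se (period 4, group 16) vs In (period 5, group 13): the stated order agrees with the simple trend.
(D) As (period 4, group 15) vs Se (period 4, group 16): the stated order contradicts the simple trend.
The exception is (D): Se (4p⁴) ionizes more easily than half-filled As (4p³).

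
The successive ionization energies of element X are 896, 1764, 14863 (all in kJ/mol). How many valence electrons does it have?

2

Look for the largest jump between consecutive ionization energies: IE3/IE2 ≈ 8.4, far larger than any earlier ratio.
That jump marks the point where a core electron is being removed. So the atom has 2 valence electrons.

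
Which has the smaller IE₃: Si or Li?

The third ionization energy removes an electron from the +2 ion. For each element: Si²⁺ still has 2 valence electrons; Li²⁺ is already 1 electron into the core.
Core electrons are held far more tightly than valence electrons, so Li tops the IE_3 order.
Approximate IE_3 values (kJ/mol): Si 3232, Li 11815.
Overall IE_3 order: Si < Li.

Si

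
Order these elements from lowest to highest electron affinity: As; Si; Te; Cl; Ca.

Si is in period 3, group 14; Cl is in period 3, group 17; Ca is in period 4, group 2; As is in period 4, group 15; Te is in period 5, group 16.
EA tends to increase across a period and decrease down a group, though the pattern is less regular than for IE or radius.
Neither a single period nor a single group — weigh both effects.
As > Ca: As lies to the right of Ca in period 4, so the across-period effect alone puts As higher.
Si > As: period and group pull opposite ways; the down-group shift dominates (134 vs 78 kJ/mol).
Te > Si: the two effects oppose for this pair; the across-period effect wins (190 vs 134 kJ/mol).
Cl > Te: both effects reinforce here, so Cl is clearly the higher of the two.
Tabulated electron affinity (kJ/mol): Si 134, Cl 349, Ca 2, As 78, Te 190.
So from lowest to highest: Ca < As < Si < Te < Cl.

Ca < As < Si < Te < Cl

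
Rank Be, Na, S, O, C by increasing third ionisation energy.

S < C < O < Na < Be

IE_3 is the cost of taking one more electron from the +2 cation: Be²⁺ is the bare [He] core; Na²⁺ is already 1 electron into the core; S²⁺ still has 4 valence electrons; O²⁺ still has 4 valence electrons; C²⁺ still has 2 valence electrons.
Breaking into a closed-shell core is much more expensive than removing a leftover valence electron — Na and Be have the largest IE_3 here.
Valence configurations: S²⁺ [Ne]3s²3p², O²⁺ [He]2s²2p², C²⁺ [He]2s².
Tabulated IE_3 (kJ/mol): Be 14849, Na 6910, S 3357, O 5300, C 4620.
So the third ionization energies run S < C < O < Na < Be.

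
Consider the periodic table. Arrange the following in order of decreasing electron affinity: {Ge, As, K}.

K is in period 4, group 1; Ge is in period 4, group 14; As is in period 4, group 15.
Atoms with high Z_eff and room in the valence shell (especially the halogens) have the most exothermic electron affinities.
All lie in period 4; the across-period trend (electron affinity increases left to right) applies, with the exception below.
Note the exception: Ge has a higher electron affinity than As, contrary to the simple trend — adding an electron to As's half-filled 4p³ is unfavourable, so Ge (4p²) has the more exothermic EA.
For reference (kJ/mol): K 48, Ge 119, As 78.
So from highest to lowest: Ge > As > K.

Ge > As > K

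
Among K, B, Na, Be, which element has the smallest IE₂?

The second ionization energy removes an electron from the +1 ion. For each element: K⁺ is the bare [Ar] core; B⁺ still has 2 valence electrons; Na⁺ is the bare [Ne] core; Be⁺ still has 1 valence electron.
Core electrons are held far more tightly than valence electrons, so K and Na top the IE_2 order.
Valence configurations: B⁺ [He]2s², Be⁺ [He]2s¹.
The numbers (kJ/mol): K 3052, B 2427, Na 4562, Be 1757.
Hence IE_2: Be < B < K < Na.

Be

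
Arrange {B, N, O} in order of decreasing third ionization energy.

Consider each +2 ion: B²⁺ still has 1 valence electron; N²⁺ still has 3 valence electrons; O²⁺ still has 4 valence electrons.
All are still removing valence electrons, so compare the +2 ions as you would atoms: IE_3 generally rises across a period (higher Z_eff) and falls down a group (larger shell), subject to the usual subshell exceptions.
Valence configurations: B²⁺ [He]2s¹, N²⁺ [He]2s²2p¹, O²⁺ [He]2s²2p².
The numbers (kJ/mol): B 3660, N 4578, O 5300.
Overall IE_3 order: B < N < O.

O > N > B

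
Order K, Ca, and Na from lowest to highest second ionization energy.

Ca, K, Na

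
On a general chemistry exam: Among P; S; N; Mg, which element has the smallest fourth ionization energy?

The fourth ionization energy removes an electron from the +3 ion. For each element: P³⁺ still has 2 valence electrons; S³⁺ still has 3 valence electrons; N³⁺ still has 2 valence electrons; Mg³⁺ is already 1 electron into the core.
Pulling an electron out of a noble-gas core costs far more than removing a remaining valence electron, so Mg sits at the high end of IE_4.
Valence configurations: P³⁺ [Ne]3s², S³⁺ [Ne]3s²3p¹, N³⁺ [He]2s².
S³⁺ loses a lone 3p electron whereas P³⁺ must break into a filled 3s² pair, so IE_4(P) > IE_4(S) even though S has the higher nuclear charge.
Approximate IE_4 values (kJ/mol): P 4964, S 4556, N 7475, Mg 10543.
So the fourth ionization energies run S < P < N < Mg.

S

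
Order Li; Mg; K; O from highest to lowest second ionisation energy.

The second ionization energy removes an electron from the +1 ion. For each element: Li⁺ is the bare [He] core; Mg⁺ still has 1 valence electron; K⁺ is the bare [Ar] core; O⁺ still has 5 valence electrons.
Usually core removal costs more than valence removal, but here the competition is close: a tightly held n=2 valence electron can cost more to remove than an n=3 core electron, so the actual values have to decide it.
Valence configurations: Mg⁺ [Ne]3s¹, O⁺ [He]2s²2p³.
Approximate IE_2 values (kJ/mol): Li 7298, Mg 1451, K 3052, O 3388.
Putting it together, IE_2: Mg < K < O < Li.

Li > O > K > Mg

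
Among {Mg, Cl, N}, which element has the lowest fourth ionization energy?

Cl

Consider each +3 ion: Mg³⁺ is already 1 electron into the core; Cl³⁺ still has 4 valence electrons; N³⁺ still has 2 valence electrons.
Pulling an electron out of a noble-gas core costs far more than removing a remaining valence electron, so Mg sits at the high end of IE_4.
Valence configurations: Cl³⁺ [Ne]3s²3p², N³⁺ [He]2s².
Tabulated IE_4 (kJ/mol): Mg 10543, Cl 5159, N 7475.
Hence IE_4: Cl < N < Mg.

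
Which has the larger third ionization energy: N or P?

N

After 2 electrons have been removed, what remains? N²⁺ still has 3 valence electrons; P²⁺ still has 3 valence electrons.
All are still removing valence electrons, so compare the +2 ions as you would atoms: IE_3 generally rises across a period (higher Z_eff) and falls down a group (larger shell), subject to the usual subshell exceptions.
Valence configurations: N²⁺ [He]2s²2p¹, P²⁺ [Ne]3s²3p¹.
The numbers (kJ/mol): N 4578, P 2914.
Putting it together, IE_3: P < N.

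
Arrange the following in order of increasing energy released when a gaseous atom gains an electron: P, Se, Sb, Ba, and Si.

Ba, P, Sb, Si, Se

Si is in period 3, group 14; P is in period 3, group 15; Se is in period 4, group 16; Sb is in period 5, group 15; Ba is in period 6, group 2.
EA tends to increase across a period and decrease down a group, though the pattern is less regular than for IE or radius.
Neither a single period nor a single group — weigh both effects.
P > Ba: relative to Ba, both the across-period and down-group shifts push P's electron affinity up.
Sb > P: this pair runs against the simple trend — see the exception note.
Si > Sb: period and group pull opposite ways; the down-group shift dominates (134 vs 103 kJ/mol).
Se > Si: period and group pull opposite ways; the across-period shift dominates (195 vs 134 kJ/mol).
Note the exception: Sb has a higher electron affinity than P, contrary to the simple trend — both are half-filled np³, but the pairing/repulsion penalty for the added electron shrinks as the p orbitals become larger and more diffuse down the group, and for Sb that outweighs the weaker nuclear attraction.
Note the exception: Si has a higher electron affinity than P, contrary to the simple trend — adding an electron to P's half-filled 3p³ is unfavourable, so Si (3p²) has the more exothermic EA.
Approximate values (kJ/mol): Si 134, P 72, Se 195, Sb 103, Ba 14.
So from lowest to highest: Ba < P < Sb < Si < Se.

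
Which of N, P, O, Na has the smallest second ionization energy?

P

The second ionization energy removes an electron from the +1 ion. For each element: N⁺ still has 4 valence electrons; P⁺ still has 4 valence electrons; O⁺ still has 5 valence electrons; Na⁺ is the bare [Ne] core.
Core electrons are held far more tightly than valence electrons, so Na tops the IE_2 order.
Valence configurations: N⁺ [He]2s²2p², P⁺ [Ne]3s²3p², O⁺ [He]2s²2p³.
Tabulated IE_2 (kJ/mol): N 2856, P 1907, O 3388, Na 4562.
So the second ionization energies run P < N < O < Na.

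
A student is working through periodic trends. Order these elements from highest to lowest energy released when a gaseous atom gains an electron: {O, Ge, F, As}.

F, O, Ge, As

O is in period 2, group 16; F is in period 2, group 17; Ge is in period 4, group 14; As is in period 4, group 15.
EA tends to increase across a period and decrease down a group, though the pattern is less regular than for IE or radius.
Here both period and group differ, so the two effects have to be weighed against each other.
Ge > As: this pair runs against the simple trend — see the exception note.
O > Ge: relative to Ge, both the across-period and down-group shifts push O's electron affinity up.
F > O: F lies to the right of O in period 2, so the across-period effect alone puts F higher.
Note the exception: Ge has a higher electron affinity than As, contrary to the simple trend — adding an electron to As's half-filled 4p³ is unfavourable, so Ge (4p²) has the more exothermic EA.
Tabulated electron affinity (kJ/mol): O 141, F 328, Ge 119, As 78.
So from highest to lowest: F > O > Ge > As.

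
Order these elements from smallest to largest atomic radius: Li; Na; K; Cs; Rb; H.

H is in period 1, group 1; Li is in period 2, group 1; Na is in period 3, group 1; K is in period 4, group 1; Rb is in period 5, group 1; Cs is in period 6, group 1.
Atomic radius shrinks across a period as nuclear charge pulls the same shell inward, and grows down a group as new shells are added.
All are in group 1, so atomic radius increases down the group.
So from smallest to largest: H < Li < Na < K < Rb < Cs.

H < Li < Na < K < Rb < Cs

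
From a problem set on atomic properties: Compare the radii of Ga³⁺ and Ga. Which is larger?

Ga

Forming Ga³⁺ removes 3 electrons from Ga. Fewer electrons for the same nuclear charge means less shielding and a higher Z_eff on the remaining electrons, and for main-group metals the entire outer shell is lost.
A cation is smaller than its parent atom: Ga³⁺ < Ga.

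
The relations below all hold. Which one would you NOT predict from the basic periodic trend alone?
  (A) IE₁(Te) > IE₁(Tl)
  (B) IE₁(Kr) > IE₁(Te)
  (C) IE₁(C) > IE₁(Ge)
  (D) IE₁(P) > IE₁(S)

(D)

The general trend: first ionization energy increases across a period and decreases down a group.
(A) Te (period 5, group 16) vs Tl (period 6, group 13): the stated order agrees with the simple trend.
(B) Kr (period 4, group 18) vs Te (period 5, group 16): the stated order agrees with the simple trend.
(C) C (period 2, group 14) vs Ge (period 4, group 14): the stated order agrees with the simple trend.
(D) P (period 3, group 15) vs S (period 3, group 16): the stated order contradicts the simple trend.
The exception is (D): S (3p⁴) ionizes more easily than half-filled P (3p³) because the paired 3p electron in S is pushed out by e⁻–e⁻ repulsion.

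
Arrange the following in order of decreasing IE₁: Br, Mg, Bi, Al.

Br, Mg, Bi, Al

Mg is in period 3, group 2; Al is in period 3, group 13; Br is in period 4, group 17; Bi is in period 6, group 15.
Across a period the outer electron is held more tightly (higher IE₁); down a group it sits in a higher shell, more shielded, and comes off more easily.
Here both period and group differ, so the two effects have to be weighed against each other.
Bi > Al: the two effects oppose for this pair; the across-period effect wins (703 vs 578 kJ/mol).
Mg > Bi: period and group pull opposite ways; the down-group shift dominates (738 vs 703 kJ/mol).
Br > Mg: the two effects oppose for this pair; the across-period effect wins (1140 vs 738 kJ/mol).
Note the exception: Mg has a higher first ionization energy than Al, contrary to the simple trend — Al's single 3p electron is easier to remove than one from Mg's filled 3s².
Tabulated first ionization energy (kJ/mol): Mg 738, Al 578, Br 1140, Bi 703.
So from highest to lowest: Br > Mg > Bi > Al.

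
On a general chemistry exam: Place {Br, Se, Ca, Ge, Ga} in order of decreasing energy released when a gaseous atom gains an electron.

EA tends to increase across a period and decrease down a group, though the pattern is less regular than for IE or radius.
All lie in period 4, so electron affinity increases left to right.
So from highest to lowest: Br > Se > Ge > Ga > Ca.

Br > Se > Ge > Ga > Ca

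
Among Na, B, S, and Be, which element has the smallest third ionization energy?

IE_3 is the cost of taking one more electron from the +2 cation: Na²⁺ is already 1 electron into the core; B²⁺ still has 1 valence electron; S²⁺ still has 4 valence electrons; Be²⁺ is the bare [He] core.
Core electrons are held far more tightly than valence electrons, so Na and Be top the IE_3 order.
Valence configurations: B²⁺ [He]2s¹, S²⁺ [Ne]3s²3p².
Tabulated IE_3 (kJ/mol): Na 6910, B 3660, S 3357, Be 14849.
So the third ionization energies run S < B < Na < Be.

S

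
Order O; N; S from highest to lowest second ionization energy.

Consider each +1 ion: O⁺ still has 5 valence electrons; N⁺ still has 4 valence electrons; S⁺ still has 5 valence electrons.
All are still removing valence electrons, so compare the +1 ions as you would atoms: IE_2 generally rises across a period (higher Z_eff) and falls down a group (larger shell), subject to the usual subshell exceptions.
Valence configurations: O⁺ [He]2s²2p³, N⁺ [He]2s²2p², S⁺ [Ne]3s²3p³.
Approximate IE_2 values (kJ/mol): O 3388, N 2856, S 2252.
Putting it together, IE_2: S < N < O.

O, N, S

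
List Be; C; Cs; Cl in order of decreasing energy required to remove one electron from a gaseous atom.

Cl > C > Be > Cs

Be is in period 2, group 2; C is in period 2, group 14; Cl is in period 3, group 17; Cs is in period 6, group 1.
IE₁ increases left→right with effective nuclear charge and decreases top→bottom as the valence shell moves farther out.
Neither a single period nor a single group — weigh both effects.
Be > Cs: both effects reinforce here, so Be is clearly the higher of the two.
C > Be: C lies to the right of Be in period 2, so the across-period effect alone puts C higher.
Cl > C: period and group pull opposite ways; the across-period shift dominates (1251 vs 1086 kJ/mol).
Tabulated first ionization energy (kJ/mol): Be 900, C 1086, Cl 1251, Cs 376.
So from highest to lowest: Cl > C > Be > Cs.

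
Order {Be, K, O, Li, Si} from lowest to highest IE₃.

Si, K, O, Li, Be

The third ionization energy removes an electron from the +2 ion. For each element: Be²⁺ is the bare [He] core; K²⁺ is already 1 electron into the core; O²⁺ still has 4 valence electrons; Li²⁺ is already 1 electron into the core; Si²⁺ still has 2 valence electrons.
Usually core removal costs more than valence removal, but here the competition is close: a tightly held n=2 valence electron can cost more to remove than an n=3 core electron, so the actual values have to decide it.
Valence configurations: O²⁺ [He]2s²2p², Si²⁺ [Ne]3s².
Approximate IE_3 values (kJ/mol): Be 14849, K 4420, O 5300, Li 11815, Si 3232.
Overall IE_3 order: Si < K < O < Li < Be.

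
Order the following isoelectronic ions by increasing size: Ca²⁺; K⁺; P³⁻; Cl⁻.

All of these have 18 electrons, so size is governed by nuclear charge alone: the more protons, the stronger the pull on the same electron cloud, and the smaller the ion.
Nuclear charges: Ca²⁺ (Z=20), K⁺ (Z=19), Cl⁻ (Z=17), P³⁻ (Z=15).
Smallest to largest: Ca²⁺ < K⁺ < Cl⁻ < P³⁻.

Ca²⁺ < K⁺ < Cl⁻ < P³⁻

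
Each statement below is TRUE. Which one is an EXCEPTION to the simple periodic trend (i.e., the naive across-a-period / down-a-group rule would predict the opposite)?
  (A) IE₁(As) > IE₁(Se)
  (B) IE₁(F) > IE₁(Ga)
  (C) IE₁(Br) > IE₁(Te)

(A)

The general trend: IE₁ increases across a period and decreases down a group.
(A) As (period 4, group 15) vs Se (period 4, group 16): the stated order contradicts the simple trend.
(B) F (period 2, group 17) vs Ga (period 4, group 13): the stated order agrees with the simple trend.
(C) Br (period 4, group 17) vs Te (period 5, group 16): the stated order agrees with the simple trend.
The exception is (A): Se (4p⁴) ionizes more easily than half-filled As (4p³).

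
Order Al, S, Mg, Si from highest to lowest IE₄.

IE_4 is the cost of taking one more electron from the +3 cation: Al³⁺ is the bare [Ne] core; S³⁺ still has 3 valence electrons; Mg³⁺ is already 1 electron into the core; Si³⁺ still has 1 valence electron.
Pulling an electron out of a noble-gas core costs far more than removing a remaining valence electron, so Mg and Al sit at the high end of IE_4.
Valence configurations: S³⁺ [Ne]3s²3p¹, Si³⁺ [Ne]3s¹.
Tabulated IE_4 (kJ/mol): Al 11577, S 4556, Mg 10543, Si 4356.
Overall IE_4 order: Si < S < Mg < Al.

Al > Mg > S > Si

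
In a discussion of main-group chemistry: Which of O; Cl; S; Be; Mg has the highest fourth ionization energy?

Consider each +3 ion: O³⁺ still has 3 valence electrons; Cl³⁺ still has 4 valence electrons; S³⁺ still has 3 valence electrons; Be³⁺ is already 1 electron into the core; Mg³⁺ is already 1 electron into the core.
Core electrons are held far more tightly than valence electrons, so Mg and Be top the IE_4 order.
Valence configurations: O³⁺ [He]2s²2p¹, Cl³⁺ [Ne]3s²3p², S³⁺ [Ne]3s²3p¹.
Tabulated IE_4 (kJ/mol): O 7469, Cl 5159, S 4556, Be 21007, Mg 10543.
Hence IE_4: S < Cl < O < Mg < Be.

Be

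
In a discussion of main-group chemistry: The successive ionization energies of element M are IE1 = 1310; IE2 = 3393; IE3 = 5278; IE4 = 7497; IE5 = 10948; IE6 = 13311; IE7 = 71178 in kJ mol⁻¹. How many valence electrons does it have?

Look for the largest jump between consecutive ionization energies: IE7/IE6 ≈ 5.3, far larger than any earlier ratio.
That jump marks the point where a core electron is being removed. So the atom has 6 valence electrons.

6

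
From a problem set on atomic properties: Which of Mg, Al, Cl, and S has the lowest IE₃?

Al

The third ionization energy removes an electron from the +2 ion. For each element: Mg²⁺ is the bare [Ne] core; Al²⁺ still has 1 valence electron; Cl²⁺ still has 5 valence electrons; S²⁺ still has 4 valence electrons.
Core electrons are held far more tightly than valence electrons, so Mg tops the IE_3 order.
Valence configurations: Al²⁺ [Ne]3s¹, Cl²⁺ [Ne]3s²3p³, S²⁺ [Ne]3s²3p².
The numbers (kJ/mol): Mg 7733, Al 2745, Cl 3822, S 3357.
Overall IE_3 order: Al < S < Cl < Mg.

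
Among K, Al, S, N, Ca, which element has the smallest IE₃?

Al

The third ionization energy removes an electron from the +2 ion. For each element: K²⁺ is already 1 electron into the core; Al²⁺ still has 1 valence electron; S²⁺ still has 4 valence electrons; N²⁺ still has 3 valence electrons; Ca²⁺ is the bare [Ar] core.
Usually core removal costs more than valence removal, but here the competition is close: a tightly held n=2 valence electron can cost more to remove than an n=3 core electron, so the actual values have to decide it.
Valence configurations: Al²⁺ [Ne]3s¹, S²⁺ [Ne]3s²3p², N²⁺ [He]2s²2p¹.
Approximate IE_3 values (kJ/mol): K 4420, Al 2745, S 3357, N 4578, Ca 4912.
Overall IE_3 order: Al < S < K < N < Ca.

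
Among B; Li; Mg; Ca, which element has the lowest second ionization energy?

Ca

Consider each +1 ion: B⁺ still has 2 valence electrons; Li⁺ is the bare [He] core; Mg⁺ still has 1 valence electron; Ca⁺ still has 1 valence electron.
Breaking into a closed-shell core is much more expensive than removing a leftover valence electron — Li has the largest IE_2 here.
Valence configurations: B⁺ [He]2s², Mg⁺ [Ne]3s¹, Ca⁺ [Ar]4s¹.
Tabulated IE_2 (kJ/mol): B 2427, Li 7298, Mg 1451, Ca 1145.
So the second ionization energies run Ca < Mg < B < Li.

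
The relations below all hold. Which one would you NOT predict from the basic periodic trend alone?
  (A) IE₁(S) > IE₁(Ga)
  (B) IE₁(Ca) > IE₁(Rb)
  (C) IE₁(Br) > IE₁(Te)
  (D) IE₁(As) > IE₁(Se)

(D)

The general trend: IE₁ increases across a period and decreases down a group.
(A) S (period 3, group 16) vs Ga (period 4, group 13): the stated order agrees with the simple trend.
(B) Ca (period 4, group 2) vs Rb (period 5, group 1): the stated order agrees with the simple trend.
(C) Br (period 4, group 17) vs Te (period 5, group 16): the stated order agrees with the simple trend.
(D) As (period 4, group 15) vs Se (period 4, group 16): the stated order contradicts the simple trend.
The exception is (D): Se (4p⁴) ionizes more easily than half-filled As (4p³).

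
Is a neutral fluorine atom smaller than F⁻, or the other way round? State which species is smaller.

F

Forming F⁻ adds 1 electron to F. More electron–electron repulsion in the same shell, with unchanged nuclear charge, lets the cloud expand.
An anion is larger than its parent atom: F⁻ > F.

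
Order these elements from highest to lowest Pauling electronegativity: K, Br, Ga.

Br > Ga > K

K is in period 4, group 1; Ga is in period 4, group 13; Br is in period 4, group 17.
Smaller atoms with higher effective nuclear charge are more electronegative.
All lie in period 4, so electronegativity increases left to right.
So from highest to lowest: Br > Ga > K.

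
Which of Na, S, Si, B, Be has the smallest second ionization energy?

Si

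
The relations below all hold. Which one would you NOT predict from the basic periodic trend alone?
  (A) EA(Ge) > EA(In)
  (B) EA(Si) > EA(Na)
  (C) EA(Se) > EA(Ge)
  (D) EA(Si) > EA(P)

(D)

The general trend: electron affinity increases across a period and decreases down a group.
(A) Ge (period 4, group 14) vs In (period 5, group 13): the stated order agrees with the simple trend.
(B) Si (period 3, group 14) vs Na (period 3, group 1): the stated order agrees with the simple trend.
(C) Se (period 4, group 16) vs Ge (period 4, group 14): the stated order agrees with the simple trend.
(D) Si (period 3, group 14) vs P (period 3, group 15): the stated order contradicts the simple trend.
The exception is (D): adding an electron to P's half-filled 3p³ is unfavourable, so Si (3p²) has the more exothermic EA.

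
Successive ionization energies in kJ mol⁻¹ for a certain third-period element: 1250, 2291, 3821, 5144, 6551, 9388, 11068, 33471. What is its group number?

Group 17

Look for the largest jump between consecutive ionization energies: IE8/IE7 ≈ 3.0, far larger than any earlier ratio.
That jump marks the point where a core electron is being removed. So the atom has 7 valence electrons.
A main-group element with 7 valence electrons is in group 17.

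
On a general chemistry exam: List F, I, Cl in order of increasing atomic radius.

F < Cl < I

F is in period 2, group 17; Cl is in period 3, group 17; I is in period 5, group 17.
Radius decreases left→right (rising Z_eff, same n) and increases top→bottom (higher n).
All are in group 17, so atomic radius increases down the group.
So from smallest to largest: F < Cl < I.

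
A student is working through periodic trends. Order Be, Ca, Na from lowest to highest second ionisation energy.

After 1 electron has been removed, what remains? Be⁺ still has 1 valence electron; Ca⁺ still has 1 valence electron; Na⁺ is the bare [Ne] core.
Core electrons are held far more tightly than valence electrons, so Na tops the IE_2 order.
Valence configurations: Be⁺ [He]2s¹, Ca⁺ [Ar]4s¹.
The numbers (kJ/mol): Be 1757, Ca 1145, Na 4562.
Putting it together, IE_2: Ca < Be < Na.

Ca < Be < Na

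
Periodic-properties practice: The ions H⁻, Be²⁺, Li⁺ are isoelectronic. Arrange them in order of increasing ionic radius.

All of these have 2 electrons, so size is governed by nuclear charge alone: the more protons, the stronger the pull on the same electron cloud, and the smaller the ion.
Nuclear charges: Be²⁺ (Z=4), Li⁺ (Z=3), H⁻ (Z=1).
Smallest to largest: Be²⁺ < Li⁺ < H⁻.

Be²⁺ < Li⁺ < H⁻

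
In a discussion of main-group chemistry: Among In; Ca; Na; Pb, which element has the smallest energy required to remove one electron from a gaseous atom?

Na is in period 3, group 1; Ca is in period 4, group 2; In is in period 5, group 13; Pb is in period 6, group 14.
Across a period the outer electron is held more tightly (higher IE₁); down a group it sits in a higher shell, more shielded, and comes off more easily.
These sit on a diagonal, where the across-period and down-group effects partly cancel.
In > Na: period and group pull opposite ways; the across-period shift dominates (558 vs 496 kJ/mol).
Ca > In: period and group pull opposite ways; the down-group shift dominates (590 vs 558 kJ/mol).
Pb > Ca: period and group pull opposite ways; the across-period shift dominates (716 vs 590 kJ/mol).
Tabulated first ionization energy (kJ/mol): Na 496, Ca 590, In 558, Pb 716.
The smallest energy required to remove one electron from a gaseous atom among these belongs to Na.

Na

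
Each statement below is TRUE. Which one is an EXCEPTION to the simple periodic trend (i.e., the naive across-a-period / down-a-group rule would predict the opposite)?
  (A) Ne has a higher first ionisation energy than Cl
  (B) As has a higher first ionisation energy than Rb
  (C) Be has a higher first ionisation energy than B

(C)

The general trend: first ionisation energy increases across a period and decreases down a group.
(A) Ne (period 2, group 18) vs Cl (period 3, group 17): the stated order agrees with the simple trend.
(B) As (period 4, group 15) vs Rb (period 5, group 1): the stated order agrees with the simple trend.
(C) Be (period 2, group 2) vs B (period 2, group 13): the stated order contradicts the simple trend.
The exception is (C): removing B's lone 2p electron is easier than breaking Be's filled 2s².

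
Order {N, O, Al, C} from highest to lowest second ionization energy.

O > N > C > Al

The second ionization energy removes an electron from the +1 ion. For each element: N⁺ still has 4 valence electrons; O⁺ still has 5 valence electrons; Al⁺ still has 2 valence electrons; C⁺ still has 3 valence electrons.
All are still removing valence electrons, so compare the +1 ions as you would atoms: IE_2 generally rises across a period (higher Z_eff) and falls down a group (larger shell), subject to the usual subshell exceptions.
Valence configurations: N⁺ [He]2s²2p², O⁺ [He]2s²2p³, Al⁺ [Ne]3s², C⁺ [He]2s²2p¹.
Approximate IE_2 values (kJ/mol): N 2856, O 3388, Al 1817, C 2353.
Overall IE_2 order: Al < C < N < O.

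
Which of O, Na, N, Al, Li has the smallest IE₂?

Al

The second ionization energy removes an electron from the +1 ion. For each element: O⁺ still has 5 valence electrons; Na⁺ is the bare [Ne] core; N⁺ still has 4 valence electrons; Al⁺ still has 2 valence electrons; Li⁺ is the bare [He] core.
Core electrons are held far more tightly than valence electrons, so Na and Li top the IE_2 order.
Valence configurations: O⁺ [He]2s²2p³, N⁺ [He]2s²2p², Al⁺ [Ne]3s².
The numbers (kJ/mol): O 3388, Na 4562, N 2856, Al 1817, Li 7298.
Overall IE_2 order: Al < N < O < Na < Li.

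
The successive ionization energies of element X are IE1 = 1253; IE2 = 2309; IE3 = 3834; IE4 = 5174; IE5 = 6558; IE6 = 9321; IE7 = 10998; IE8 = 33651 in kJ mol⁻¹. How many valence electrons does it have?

7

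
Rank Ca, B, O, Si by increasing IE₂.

Ca < Si < B < O

After 1 electron has been removed, what remains? Ca⁺ still has 1 valence electron; B⁺ still has 2 valence electrons; O⁺ still has 5 valence electrons; Si⁺ still has 3 valence electrons.
All are still removing valence electrons, so compare the +1 ions as you would atoms: IE_2 generally rises across a period (higher Z_eff) and falls down a group (larger shell), subject to the usual subshell exceptions.
Valence configurations: Ca⁺ [Ar]4s¹, B⁺ [He]2s², O⁺ [He]2s²2p³, Si⁺ [Ne]3s²3p¹.
The numbers (kJ/mol): Ca 1145, B 2427, O 3388, Si 1577.
So the second ionization energies run Ca < Si < B < O.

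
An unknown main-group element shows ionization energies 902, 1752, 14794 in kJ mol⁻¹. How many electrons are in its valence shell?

Look for the largest jump between consecutive ionization energies: IE3/IE2 ≈ 8.4, far larger than any earlier ratio.
That jump marks the point where a core electron is being removed. So the atom has 2 valence electrons.

2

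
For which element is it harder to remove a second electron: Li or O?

Consider each +1 ion: Li⁺ is the bare [He] core; O⁺ still has 5 valence electrons.
Breaking into a closed-shell core is much more expensive than removing a leftover valence electron — Li has the largest IE_2 here.
Tabulated IE_2 (kJ/mol): Li 7298, O 3388.
Hence IE_2: O < Li.

Li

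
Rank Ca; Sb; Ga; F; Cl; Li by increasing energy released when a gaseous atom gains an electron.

Ca < Ga < Li < Sb < F < Cl

EA tends to increase across a period and decrease down a group, though the pattern is less regular than for IE or radius.
Here both period and group differ, so the two effects have to be weighed against each other.
Ga > Ca: both are in period 4; the period trend gives Ga the larger value.
Li > Ga: the two effects oppose for this pair; the down-group effect wins (60 vs 29 kJ/mol).
Sb > Li: period and group pull opposite ways; the across-period shift dominates (103 vs 60 kJ/mol).
F > Sb: both effects reinforce here, so F is clearly the higher of the two.
Cl > F: this pair runs against the simple trend — see the exception note.
Note the exception: Cl has a higher electron affinity than F, contrary to the simple trend — F's small 2p subshell makes the incoming electron feel strong e⁻–e⁻ repulsion, so Cl actually releases more energy on gaining an electron.
Tabulated electron affinity (kJ/mol): Li 60, F 328, Cl 349, Ca 2, Ga 29, Sb 103.
So from lowest to highest: Ca < Ga < Li < Sb < F < Cl.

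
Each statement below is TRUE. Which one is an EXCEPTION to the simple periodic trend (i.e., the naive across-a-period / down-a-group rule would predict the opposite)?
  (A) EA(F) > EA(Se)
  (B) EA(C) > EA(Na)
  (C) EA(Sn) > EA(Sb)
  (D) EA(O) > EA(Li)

(C)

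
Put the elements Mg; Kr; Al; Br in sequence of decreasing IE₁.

Kr > Br > Mg > Al

Mg is in period 3, group 2; Al is in period 3, group 13; Br is in period 4, group 17; Kr is in period 4, group 18.
Across a period the outer electron is held more tightly (higher IE₁); down a group it sits in a higher shell, more shielded, and comes off more easily.
These span different periods and groups, so the two trends combine.
Mg > Al: this pair runs against the simple trend — see the exception note.
Br > Mg: the two effects oppose for this pair; the across-period effect wins (1140 vs 738 kJ/mol).
Kr > Br: Kr lies to the right of Br in period 4, so the across-period effect alone puts Kr higher.
Note the exception: Mg has a higher first ionization energy than Al, contrary to the simple trend — Al's single 3p electron is easier to remove than one from Mg's filled 3s².
Tabulated first ionization energy (kJ/mol): Mg 738, Al 578, Br 1140, Kr 1351.
So from highest to lowest: Kr > Br > Mg > Al.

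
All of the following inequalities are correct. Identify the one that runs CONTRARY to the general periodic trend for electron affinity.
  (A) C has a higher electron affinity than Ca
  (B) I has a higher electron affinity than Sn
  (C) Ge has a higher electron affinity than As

(C)

The general trend: electron affinity increases across a period and decreases down a group.
(A) C (period 2, group 14) vs Ca (period 4, group 2): the stated order agrees with the simple trend.
(B) I (period 5, group 17) vs Sn (period 5, group 14): the stated order agrees with the simple trend.
(C) Ge (period 4, group 14) vs As (period 4, group 15): the stated order contradicts the simple trend.
The exception is (C): adding an electron to As's half-filled 4p³ is unfavourable, so Ge (4p²) has the more exothermic EA.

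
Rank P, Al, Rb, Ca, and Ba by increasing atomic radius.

P, Al, Ca, Ba, Rb

Al is in period 3, group 13; P is in period 3, group 15; Ca is in period 4, group 2; Rb is in period 5, group 1; Ba is in period 6, group 2.
Moving right in a period, electrons are added to the same shell under a stronger nuclear pull, so atoms get smaller; moving down, a new shell is opened and atoms get larger.
Here both period and group differ, so the two effects have to be weighed against each other.
Al > P: Al lies to the left of P in period 3, so the across-period effect alone puts Al larger.
Ca > Al: both effects reinforce here, so Ca is clearly the larger of the two.
Ba > Ca: Ba sits below Ca in group 2, so the down-group effect alone puts Ba larger.
Rb > Ba: the two effects oppose for this pair; the across-period effect wins (210 vs 196 pm).
For reference (pm): Al 126, P 111, Ca 171, Rb 210, Ba 196.
So from smallest to largest: P < Al < Ca < Ba < Rb.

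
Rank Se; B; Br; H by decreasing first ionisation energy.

H > Br > Se > B

H is in period 1, group 1; B is in period 2, group 13; Se is in period 4, group 16; Br is in period 4, group 17.
Removing the outermost electron gets harder across a period and easier down a group.
Neither a single period nor a single group — weigh both effects.
Se > B: period and group pull opposite ways; the across-period shift dominates (941 vs 801 kJ/mol).
Br > Se: Br lies to the right of Se in period 4, so the across-period effect alone puts Br higher.
H > Br: period and group pull opposite ways; the down-group shift dominates (1312 vs 1140 kJ/mol).
For reference (kJ/mol): H 1312, B 801, Se 941, Br 1140.
So from highest to lowest: H > Br > Se > B.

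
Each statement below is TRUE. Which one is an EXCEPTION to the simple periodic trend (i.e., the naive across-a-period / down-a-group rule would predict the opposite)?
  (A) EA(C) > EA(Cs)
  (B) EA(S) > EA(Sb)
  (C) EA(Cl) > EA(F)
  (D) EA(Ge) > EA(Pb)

The general trend: electron affinity increases across a period and decreases down a group.
(A) C (period 2, group 14) vs Cs (period 6, group 1): the stated order agrees with the simple trend.
(B) S (period 3, group 16) vs Sb (period 5, group 15): the stated order agrees with the simple trend.
(C) Cl (period 3, group 17) vs F (period 2, group 17): the stated order contradicts the simple trend.
(D) Ge (period 4, group 14) vs Pb (period 6, group 14): the stated order agrees with the simple trend.
The exception is (C): F's small 2p subshell makes the incoming electron feel strong e⁻–e⁻ repulsion, so Cl actually releases more energy on gaining an electron.

(C)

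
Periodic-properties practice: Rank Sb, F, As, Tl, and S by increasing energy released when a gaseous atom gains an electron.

F is in period 2, group 17; S is in period 3, group 16; As is in period 4, group 15; Sb is in period 5, group 15; Tl is in period 6, group 13.
Atoms with high Z_eff and room in the valence shell (especially the halogens) have the most exothermic electron affinities.
Here both period and group differ, so the two effects have to be weighed against each other.
As > Tl: relative to Tl, both the across-period and down-group shifts push As's electron affinity up.
Sb > As: this pair runs against the simple trend — see the exception note.
S > Sb: both effects reinforce here, so S is clearly the higher of the two.
F > S: relative to S, both the across-period and down-group shifts push F's electron affinity up.
Note the exception: Sb has a higher electron affinity than As, contrary to the simple trend — both are half-filled np³, but the pairing/repulsion penalty for the added electron shrinks as the p orbitals become larger and more diffuse down the group, and for Sb that outweighs the weaker nuclear attraction.
Approximate values (kJ/mol): F 328, S 200, As 78, Sb 103, Tl 19.
So from lowest to highest: Tl < As < Sb < S < F.

Tl < As < Sb < S < F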